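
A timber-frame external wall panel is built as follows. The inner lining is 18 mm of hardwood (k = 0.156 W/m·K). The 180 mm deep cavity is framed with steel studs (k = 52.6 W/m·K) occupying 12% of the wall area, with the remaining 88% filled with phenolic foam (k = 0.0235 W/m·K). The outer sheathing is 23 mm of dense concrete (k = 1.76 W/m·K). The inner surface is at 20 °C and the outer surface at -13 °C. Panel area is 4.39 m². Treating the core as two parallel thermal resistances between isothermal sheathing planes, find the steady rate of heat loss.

Q ≈ 923 W

Sheathing layers in series; stud and cavity paths in parallel between them.
R_inner = 0.018/(0.156×4.39) = 0.02628 K/W
R_stud  = 0.18/(52.6×0.12×4.39) = 0.006496 K/W
R_cav   = 0.18/(0.0235×0.88×4.39) = 1.983 K/W
1/R_core = 1/R_stud + 1/R_cav → R_core = 0.006475 K/W
R_outer = 0.023/(1.76×4.39) = 0.002977 K/W
R_total = 0.03574 K/W
Q = ΔT/R_total = 33/0.03574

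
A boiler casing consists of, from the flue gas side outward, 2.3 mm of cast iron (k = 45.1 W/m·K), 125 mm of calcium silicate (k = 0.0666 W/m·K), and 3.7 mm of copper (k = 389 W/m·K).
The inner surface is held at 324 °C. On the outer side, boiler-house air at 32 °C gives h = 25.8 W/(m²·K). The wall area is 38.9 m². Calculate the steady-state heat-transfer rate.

Using the resistance-network approach (series):
R_cast iron = L/(kA) = 0.0023/(45.1×38.9) = 1.311×10^-6 K/W
R_calcium silicate = L/(kA) = 0.125/(0.0666×38.9) = 0.04825 K/W
R_copper = L/(kA) = 0.0037/(389×38.9) = 2.445×10^-7 K/W
R_outer film = 1/(h_o·A) = 1/(25.8×38.9) = 9.964×10^-4 K/W
R_total = 0.04925 K/W
Q = ΔT / R_total = 292 / 0.04925

Q ≈ 5930 W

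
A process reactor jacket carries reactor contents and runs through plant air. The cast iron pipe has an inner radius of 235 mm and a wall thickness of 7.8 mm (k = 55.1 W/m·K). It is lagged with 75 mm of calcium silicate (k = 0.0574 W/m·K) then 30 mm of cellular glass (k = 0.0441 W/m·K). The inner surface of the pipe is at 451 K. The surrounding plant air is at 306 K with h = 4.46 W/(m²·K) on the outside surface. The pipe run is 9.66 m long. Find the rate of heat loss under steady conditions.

Q ≈ 1190 W

For a radial system each layer contributes R = ln(r_out/r_in)/(2πkL); films add R = 1/(hA).
R_cast iron pipe wall = ln(242.8/235)/(2π×55.1×9.66) = 9.764×10^-6 K/W
R_calcium silicate = ln(317.8/242.8)/(2π×0.0574×9.66) = 0.07726 K/W
R_cellular glass = ln(347.8/317.8)/(2π×0.0441×9.66) = 0.0337 K/W
R_outer film = 1/(h_o·2πr_oL) = 1/(4.46×2π×0.3478×9.66) = 0.01062 K/W
R_total = 0.1216 K/W
Q = ΔT/R_total = 145/0.1216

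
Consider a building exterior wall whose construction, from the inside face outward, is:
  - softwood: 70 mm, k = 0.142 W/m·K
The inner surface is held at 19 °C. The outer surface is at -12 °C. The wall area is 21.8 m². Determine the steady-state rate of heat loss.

Series thermal resistances:
R_softwood = L/(kA) = 0.07/(0.142×21.8) = 0.02261 K/W
R_total = 0.02261 K/W
Q = ΔT / R_total = 31 / 0.02261

Q ≈ 1370 W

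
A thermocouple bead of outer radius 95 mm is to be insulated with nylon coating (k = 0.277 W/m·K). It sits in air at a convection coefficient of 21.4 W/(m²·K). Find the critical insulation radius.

For a sphere r_cr = 2k/h = 2×0.277/21.4
r_cr = 25.9 mm; since the bare radius (95 mm) is above r_cr, any added insulation will reduce heat loss.

r_cr ≈ 25.9 mm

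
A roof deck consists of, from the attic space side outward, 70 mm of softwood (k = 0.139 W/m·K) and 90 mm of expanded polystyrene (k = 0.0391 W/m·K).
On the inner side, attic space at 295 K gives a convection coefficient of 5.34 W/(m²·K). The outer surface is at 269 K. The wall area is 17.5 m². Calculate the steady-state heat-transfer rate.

Series thermal resistances:
R_inner film = 1/(h_i·A) = 1/(5.34×17.5) = 0.0107 K/W
R_softwood = L/(kA) = 0.07/(0.139×17.5) = 0.02878 K/W
R_expanded polystyrene = L/(kA) = 0.09/(0.0391×17.5) = 0.1315 K/W
R_total = 0.171 K/W
Q = ΔT / R_total = 26 / 0.171

Q ≈ 152 W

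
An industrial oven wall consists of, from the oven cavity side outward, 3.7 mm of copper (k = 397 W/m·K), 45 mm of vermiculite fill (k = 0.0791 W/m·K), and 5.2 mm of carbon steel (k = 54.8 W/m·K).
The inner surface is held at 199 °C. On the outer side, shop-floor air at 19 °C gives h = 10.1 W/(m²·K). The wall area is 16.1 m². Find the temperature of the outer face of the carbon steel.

T ≈ 45.7 °C

Model the wall as resistances in series:
R_copper = L/(kA) = 0.0037/(397×16.1) = 5.789×10^-7 K/W
R_vermiculite fill = L/(kA) = 0.045/(0.0791×16.1) = 0.03534 K/W
R_carbon steel = L/(kA) = 0.0052/(54.8×16.1) = 5.894×10^-6 K/W
R_outer film = 1/(h_o·A) = 1/(10.1×16.1) = 0.00615 K/W
R_total = 0.04149 K/W;  Q = ΔT/R_total = 180/0.04149 = 4338 W
T_interface = T_inner − Q·ΣR(inner→interface) = 199 − 4340×0.03534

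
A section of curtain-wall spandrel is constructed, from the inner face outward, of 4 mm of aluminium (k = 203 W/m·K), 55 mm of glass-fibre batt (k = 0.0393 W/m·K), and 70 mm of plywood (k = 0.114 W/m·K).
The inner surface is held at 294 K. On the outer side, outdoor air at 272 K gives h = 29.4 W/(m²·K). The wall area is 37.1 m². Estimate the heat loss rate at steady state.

Q ≈ 399 W

Treating each layer as a thermal resistance in series:
R_aluminium = L/(kA) = 0.004/(203×37.1) = 5.311×10^-7 K/W
R_glass-fibre batt = L/(kA) = 0.055/(0.0393×37.1) = 0.03772 K/W
R_plywood = L/(kA) = 0.07/(0.114×37.1) = 0.01655 K/W
R_outer film = 1/(h_o·A) = 1/(29.4×37.1) = 9.168×10^-4 K/W
R_total = 0.05519 K/W
Q = ΔT / R_total = 22 / 0.05519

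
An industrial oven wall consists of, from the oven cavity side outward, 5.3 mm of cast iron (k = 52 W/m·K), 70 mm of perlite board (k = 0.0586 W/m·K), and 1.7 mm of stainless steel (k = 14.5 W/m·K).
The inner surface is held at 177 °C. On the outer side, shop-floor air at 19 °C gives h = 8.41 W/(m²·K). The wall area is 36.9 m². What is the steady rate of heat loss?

Q ≈ 4440 W

Series thermal resistances:
R_cast iron = L/(kA) = 0.0053/(52×36.9) = 2.762×10^-6 K/W
R_perlite board = L/(kA) = 0.07/(0.0586×36.9) = 0.03237 K/W
R_stainless steel = L/(kA) = 0.0017/(14.5×36.9) = 3.177×10^-6 K/W
R_outer film = 1/(h_o·A) = 1/(8.41×36.9) = 0.003222 K/W
R_total = 0.0356 K/W
Q = ΔT / R_total = 158 / 0.0356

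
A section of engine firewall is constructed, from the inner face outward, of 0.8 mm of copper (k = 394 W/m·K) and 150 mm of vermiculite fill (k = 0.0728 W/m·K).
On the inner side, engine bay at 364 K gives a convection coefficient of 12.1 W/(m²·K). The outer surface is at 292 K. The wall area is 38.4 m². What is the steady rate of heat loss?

Series thermal resistances:
R_inner film = 1/(h_i·A) = 1/(12.1×38.4) = 0.002152 K/W
R_copper = L/(kA) = 0.0008/(394×38.4) = 5.288×10^-8 K/W
R_vermiculite fill = L/(kA) = 0.15/(0.0728×38.4) = 0.05366 K/W
R_total = 0.05581 K/W
Q = ΔT / R_total = 72 / 0.05581

Q ≈ 1290 W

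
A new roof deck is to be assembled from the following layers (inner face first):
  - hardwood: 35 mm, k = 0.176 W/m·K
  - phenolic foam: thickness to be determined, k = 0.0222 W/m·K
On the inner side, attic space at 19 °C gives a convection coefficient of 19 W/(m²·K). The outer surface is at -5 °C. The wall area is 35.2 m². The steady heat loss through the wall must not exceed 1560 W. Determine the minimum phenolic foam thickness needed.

Using the resistance-network approach (series):
R_inner film = 1/(h_i·A) = 1/(19×35.2) = 0.001495 K/W
R_hardwood = L/(kA) = 0.035/(0.176×35.2) = 0.00565 K/W
Sum of the known resistances R_other = 0.007145 K/W
Required total resistance R_tot = ΔT/Q_allow = 24/1560 = 0.01538 K/W
R_phenolic foam = R_tot − R_other = 0.00824 K/W
L = R·k·A = 0.00824×0.0222×35.2

L ≈ 6.44 mm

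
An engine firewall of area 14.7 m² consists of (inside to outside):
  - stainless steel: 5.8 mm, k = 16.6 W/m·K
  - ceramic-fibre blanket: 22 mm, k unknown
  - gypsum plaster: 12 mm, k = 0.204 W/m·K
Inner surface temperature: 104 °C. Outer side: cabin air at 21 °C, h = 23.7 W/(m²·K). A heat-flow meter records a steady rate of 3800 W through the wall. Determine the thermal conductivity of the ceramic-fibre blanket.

k ≈ 0.1 W/(m·K)

Treating each layer as a thermal resistance in series:
R_stainless steel = L/(kA) = 0.0058/(16.6×14.7) = 2.377×10^-5 K/W
R_gypsum plaster = L/(kA) = 0.012/(0.204×14.7) = 0.004002 K/W
R_outer film = 1/(h_o·A) = 1/(23.7×14.7) = 0.00287 K/W
Sum of known resistances R_other = 0.006896 K/W
Total R = ΔT/Q = 83/3800 = 0.02184 K/W
R_ceramic-fibre blanket = R_total − R_other = 0.01495 K/W
k = L/(R·A) = 0.022/(0.01495×14.7)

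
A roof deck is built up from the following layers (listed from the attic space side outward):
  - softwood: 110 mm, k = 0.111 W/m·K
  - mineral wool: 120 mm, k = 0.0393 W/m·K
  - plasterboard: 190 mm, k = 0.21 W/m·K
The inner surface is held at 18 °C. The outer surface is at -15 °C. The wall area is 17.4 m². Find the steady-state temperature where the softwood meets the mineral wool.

T ≈ 11.4 °C

Using the resistance-network approach (series):
R_softwood = L/(kA) = 0.11/(0.111×17.4) = 0.05695 K/W
R_mineral wool = L/(kA) = 0.12/(0.0393×17.4) = 0.1755 K/W
R_plasterboard = L/(kA) = 0.19/(0.21×17.4) = 0.052 K/W
R_total = 0.2844 K/W;  Q = ΔT/R_total = 33/0.2844 = 116 W
T_interface = T_inner − Q·ΣR(inner→interface) = 18 − 116×0.05695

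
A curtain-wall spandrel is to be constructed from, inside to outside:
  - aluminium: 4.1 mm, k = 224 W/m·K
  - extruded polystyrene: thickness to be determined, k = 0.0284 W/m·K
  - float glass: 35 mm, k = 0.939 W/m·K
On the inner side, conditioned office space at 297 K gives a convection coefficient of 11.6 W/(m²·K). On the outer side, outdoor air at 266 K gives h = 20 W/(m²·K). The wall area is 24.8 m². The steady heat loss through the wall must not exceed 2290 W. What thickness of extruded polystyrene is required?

L ≈ 4.61 mm

Thermal resistances in series:
R_inner film = 1/(h_i·A) = 1/(11.6×24.8) = 0.003476 K/W
R_aluminium = L/(kA) = 0.0041/(224×24.8) = 7.38×10^-7 K/W
R_float glass = L/(kA) = 0.035/(0.939×24.8) = 0.001503 K/W
R_outer film = 1/(h_o·A) = 1/(20×24.8) = 0.002016 K/W
Sum of the known resistances R_other = 0.006996 K/W
Required total resistance R_tot = ΔT/Q_allow = 31/2290 = 0.01354 K/W
R_extruded polystyrene = R_tot − R_other = 0.006541 K/W
L = R·k·A = 0.006541×0.0284×24.8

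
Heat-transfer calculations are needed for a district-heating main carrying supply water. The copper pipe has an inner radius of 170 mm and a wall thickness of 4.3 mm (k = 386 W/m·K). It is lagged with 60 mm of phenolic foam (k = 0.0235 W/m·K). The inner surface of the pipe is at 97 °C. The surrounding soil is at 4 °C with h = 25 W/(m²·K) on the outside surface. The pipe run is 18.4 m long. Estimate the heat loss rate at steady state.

Radial resistances (cylindrical: R_cond = ln(r_o/r_i)/(2πkL), R_conv = 1/(h·2πrL)):
R_copper pipe wall = ln(174.3/170)/(2π×386×18.4) = 5.598×10^-7 K/W
R_phenolic foam = ln(234.3/174.3)/(2π×0.0235×18.4) = 0.1089 K/W
R_outer film = 1/(h_o·2πr_oL) = 1/(25×2π×0.2343×18.4) = 0.001477 K/W
R_total = 0.1104 K/W
Q = ΔT/R_total = 93/0.1104

Q ≈ 843 W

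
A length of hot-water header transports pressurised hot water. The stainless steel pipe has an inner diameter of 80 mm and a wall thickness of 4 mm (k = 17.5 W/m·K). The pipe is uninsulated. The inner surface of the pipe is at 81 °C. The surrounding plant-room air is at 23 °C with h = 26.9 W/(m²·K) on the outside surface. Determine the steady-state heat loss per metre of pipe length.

q′ ≈ 429 W/m

Treating each annulus and film as a series resistance:
R_stainless steel pipe wall = ln(44/40)/(2π×17.5×1) = 8.668×10^-4 K/W
R_outer film = 1/(h_o·2πr_oL) = 1/(26.9×2π×0.044×1) = 0.1345 K/W
R_total = 0.1353 K/W
Q = ΔT/R_total = 58/0.1353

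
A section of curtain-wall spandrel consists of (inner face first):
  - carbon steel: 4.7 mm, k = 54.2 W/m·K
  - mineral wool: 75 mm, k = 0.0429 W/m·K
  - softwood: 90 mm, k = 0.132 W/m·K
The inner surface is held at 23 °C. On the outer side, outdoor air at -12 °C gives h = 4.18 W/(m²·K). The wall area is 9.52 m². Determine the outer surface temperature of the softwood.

Series thermal resistances:
R_carbon steel = L/(kA) = 0.0047/(54.2×9.52) = 9.109×10^-6 K/W
R_mineral wool = L/(kA) = 0.075/(0.0429×9.52) = 0.1836 K/W
R_softwood = L/(kA) = 0.09/(0.132×9.52) = 0.07162 K/W
R_outer film = 1/(h_o·A) = 1/(4.18×9.52) = 0.02513 K/W
R_total = 0.2804 K/W;  Q = ΔT/R_total = 35/0.2804 = 124.8 W
T_interface = T_inner − Q·ΣR(inner→interface) = 23 − 125×0.2553

T ≈ -8.86 °C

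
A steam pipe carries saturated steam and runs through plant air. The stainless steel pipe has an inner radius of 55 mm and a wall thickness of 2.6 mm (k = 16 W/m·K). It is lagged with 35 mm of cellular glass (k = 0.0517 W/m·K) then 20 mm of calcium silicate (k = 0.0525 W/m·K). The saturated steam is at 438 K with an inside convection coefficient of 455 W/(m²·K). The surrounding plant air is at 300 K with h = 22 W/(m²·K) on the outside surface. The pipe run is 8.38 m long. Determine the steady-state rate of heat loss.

Per-layer cylindrical resistances, series-summed:
R_inner film = 1/(h_i·2πr₁L) = 1/(455×2π×0.055×8.38) = 7.589×10^-4 K/W
R_stainless steel pipe wall = ln(57.6/55)/(2π×16×8.38) = 5.483×10^-5 K/W
R_cellular glass = ln(92.6/57.6)/(2π×0.0517×8.38) = 0.1744 K/W
R_calcium silicate = ln(112.6/92.6)/(2π×0.0525×8.38) = 0.07074 K/W
R_outer film = 1/(h_o·2πr_oL) = 1/(22×2π×0.1126×8.38) = 0.007667 K/W
R_total = 0.2536 K/W
Q = ΔT/R_total = 138/0.2536

Q ≈ 544 W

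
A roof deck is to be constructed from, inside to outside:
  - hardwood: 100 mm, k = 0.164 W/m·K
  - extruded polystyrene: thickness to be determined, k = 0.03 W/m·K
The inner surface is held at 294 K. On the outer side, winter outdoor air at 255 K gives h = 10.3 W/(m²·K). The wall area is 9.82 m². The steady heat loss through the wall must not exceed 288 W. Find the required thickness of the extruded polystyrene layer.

Thermal resistances in series:
R_hardwood = L/(kA) = 0.1/(0.164×9.82) = 0.06209 K/W
R_outer film = 1/(h_o·A) = 1/(10.3×9.82) = 0.009887 K/W
Sum of the known resistances R_other = 0.07198 K/W
Required total resistance R_tot = ΔT/Q_allow = 39/288 = 0.1354 K/W
R_extruded polystyrene = R_tot − R_other = 0.06344 K/W
L = R·k·A = 0.06344×0.03×9.82

L ≈ 18.7 mm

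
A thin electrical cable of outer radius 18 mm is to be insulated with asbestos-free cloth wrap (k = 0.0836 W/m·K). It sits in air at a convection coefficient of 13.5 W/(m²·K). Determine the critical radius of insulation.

r_cr ≈ 6.19 mm

For a cylinder r_cr = k/h = 0.0836/13.5
r_cr = 6.19 mm; since the bare radius (18 mm) is above r_cr, any added insulation will reduce heat loss.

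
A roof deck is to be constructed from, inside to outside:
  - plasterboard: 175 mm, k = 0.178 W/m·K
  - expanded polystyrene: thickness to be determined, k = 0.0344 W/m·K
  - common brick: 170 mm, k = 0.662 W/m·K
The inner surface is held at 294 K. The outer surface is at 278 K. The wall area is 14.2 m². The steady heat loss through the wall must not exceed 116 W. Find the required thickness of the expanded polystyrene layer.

L ≈ 24.7 mm

Series thermal resistances:
R_plasterboard = L/(kA) = 0.175/(0.178×14.2) = 0.06924 K/W
R_common brick = L/(kA) = 0.17/(0.662×14.2) = 0.01808 K/W
Sum of the known resistances R_other = 0.08732 K/W
Required total resistance R_tot = ΔT/Q_allow = 16/116 = 0.1379 K/W
R_expanded polystyrene = R_tot − R_other = 0.05061 K/W
L = R·k·A = 0.05061×0.0344×14.2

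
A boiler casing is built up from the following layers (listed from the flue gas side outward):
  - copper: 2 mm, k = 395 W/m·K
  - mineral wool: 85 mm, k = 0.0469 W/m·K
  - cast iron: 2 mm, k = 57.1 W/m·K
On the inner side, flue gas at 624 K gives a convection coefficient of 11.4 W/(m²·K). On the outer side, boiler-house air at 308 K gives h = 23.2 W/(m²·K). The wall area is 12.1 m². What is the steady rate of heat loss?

Q ≈ 1970 W

Model the wall as resistances in series:
R_inner film = 1/(h_i·A) = 1/(11.4×12.1) = 0.00725 K/W
R_copper = L/(kA) = 0.002/(395×12.1) = 4.185×10^-7 K/W
R_mineral wool = L/(kA) = 0.085/(0.0469×12.1) = 0.1498 K/W
R_cast iron = L/(kA) = 0.002/(57.1×12.1) = 2.895×10^-6 K/W
R_outer film = 1/(h_o·A) = 1/(23.2×12.1) = 0.003562 K/W
R_total = 0.1606 K/W
Q = ΔT / R_total = 316 / 0.1606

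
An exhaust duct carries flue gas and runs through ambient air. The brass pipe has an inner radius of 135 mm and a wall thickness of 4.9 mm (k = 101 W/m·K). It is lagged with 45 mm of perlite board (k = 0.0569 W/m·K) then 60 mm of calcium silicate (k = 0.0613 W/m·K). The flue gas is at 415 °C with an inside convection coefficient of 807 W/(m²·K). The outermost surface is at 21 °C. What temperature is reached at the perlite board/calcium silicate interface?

T ≈ 211 °C

Cylindrical conduction, so R = ln(r₂/r₁)/(2πkL) per layer, in series:
R_inner film = 1/(h_i·2πr₁L) = 1/(807×2π×0.135×1) = 0.001461 K/W
R_brass pipe wall = ln(139.9/135)/(2π×101×1) = 5.618×10^-5 K/W
R_perlite board = ln(184.9/139.9)/(2π×0.0569×1) = 0.7801 K/W
R_calcium silicate = ln(244.9/184.9)/(2π×0.0613×1) = 0.7297 K/W
R_total = 1.511 K/W
Q = ΔT/R_total = 394/1.511
Q = 261 W/m
T_interface = T_inner − Q·ΣR(inner→interface) = 415 − 261×0.7816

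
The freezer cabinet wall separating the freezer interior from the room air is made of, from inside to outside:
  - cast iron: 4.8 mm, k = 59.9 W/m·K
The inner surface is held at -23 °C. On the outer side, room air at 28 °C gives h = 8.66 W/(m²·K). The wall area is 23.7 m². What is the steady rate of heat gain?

Thermal resistances in series:
R_cast iron = L/(kA) = 0.0048/(59.9×23.7) = 3.381×10^-6 K/W
R_outer film = 1/(h_o·A) = 1/(8.66×23.7) = 0.004872 K/W
R_total = 0.004876 K/W
Q = ΔT / R_total = 51 / 0.004876

Q ≈ 10500 W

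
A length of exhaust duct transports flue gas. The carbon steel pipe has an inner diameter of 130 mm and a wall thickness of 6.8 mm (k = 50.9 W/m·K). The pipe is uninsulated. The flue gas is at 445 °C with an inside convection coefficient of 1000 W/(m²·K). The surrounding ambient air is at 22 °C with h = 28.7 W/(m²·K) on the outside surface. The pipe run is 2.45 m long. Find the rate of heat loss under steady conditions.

Q ≈ 13000 W

Cylindrical conduction, so R = ln(r₂/r₁)/(2πkL) per layer, in series:
R_inner film = 1/(h_i·2πr₁L) = 1/(1000×2π×0.065×2.45) = 9.994×10^-4 K/W
R_carbon steel pipe wall = ln(71.8/65)/(2π×50.9×2.45) = 1.27×10^-4 K/W
R_outer film = 1/(h_o·2πr_oL) = 1/(28.7×2π×0.0718×2.45) = 0.03152 K/W
R_total = 0.03265 K/W
Q = ΔT/R_total = 423/0.03265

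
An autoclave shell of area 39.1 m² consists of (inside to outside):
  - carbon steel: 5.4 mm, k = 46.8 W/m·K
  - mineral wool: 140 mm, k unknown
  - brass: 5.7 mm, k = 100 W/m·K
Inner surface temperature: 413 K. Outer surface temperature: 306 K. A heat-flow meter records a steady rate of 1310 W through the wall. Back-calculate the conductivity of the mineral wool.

k ≈ 0.0438 W/(m·K)

Treating each layer as a thermal resistance in series:
R_carbon steel = L/(kA) = 0.0054/(46.8×39.1) = 2.951×10^-6 K/W
R_brass = L/(kA) = 0.0057/(100×39.1) = 1.458×10^-6 K/W
Sum of known resistances R_other = 4.409×10^-6 K/W
Total R = ΔT/Q = 107/1310 = 0.08168 K/W
R_mineral wool = R_total − R_other = 0.08167 K/W
k = L/(R·A) = 0.14/(0.08167×39.1)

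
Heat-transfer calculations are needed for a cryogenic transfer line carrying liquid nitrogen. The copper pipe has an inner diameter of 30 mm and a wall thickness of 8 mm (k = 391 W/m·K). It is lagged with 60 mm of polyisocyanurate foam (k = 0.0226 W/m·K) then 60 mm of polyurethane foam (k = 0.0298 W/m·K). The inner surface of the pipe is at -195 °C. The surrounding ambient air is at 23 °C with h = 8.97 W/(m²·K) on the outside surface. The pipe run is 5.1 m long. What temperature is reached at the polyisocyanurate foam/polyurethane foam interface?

For a radial system each layer contributes R = ln(r_out/r_in)/(2πkL); films add R = 1/(hA).
R_copper pipe wall = ln(23/15)/(2π×391×5.1) = 3.412×10^-5 K/W
R_polyisocyanurate foam = ln(83/23)/(2π×0.0226×5.1) = 1.772 K/W
R_polyurethane foam = ln(143/83)/(2π×0.0298×5.1) = 0.5697 K/W
R_outer film = 1/(h_o·2πr_oL) = 1/(8.97×2π×0.143×5.1) = 0.02433 K/W
R_total = 2.366 K/W
Q = ΔT/R_total = 218/2.366
Q = 92.1 W
T_interface = T_inner + Q·ΣR(inner→interface) = -195 + 92.1×1.772

T ≈ -31.7 °C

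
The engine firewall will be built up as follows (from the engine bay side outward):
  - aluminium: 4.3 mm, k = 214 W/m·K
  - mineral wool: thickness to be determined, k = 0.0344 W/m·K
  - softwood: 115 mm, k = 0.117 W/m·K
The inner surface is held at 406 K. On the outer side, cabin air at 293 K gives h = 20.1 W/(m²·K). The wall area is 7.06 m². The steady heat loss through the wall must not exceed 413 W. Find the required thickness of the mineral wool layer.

L ≈ 30.9 mm

Thermal resistances in series:
R_aluminium = L/(kA) = 0.0043/(214×7.06) = 2.846×10^-6 K/W
R_softwood = L/(kA) = 0.115/(0.117×7.06) = 0.1392 K/W
R_outer film = 1/(h_o·A) = 1/(20.1×7.06) = 0.007047 K/W
Sum of the known resistances R_other = 0.1463 K/W
Required total resistance R_tot = ΔT/Q_allow = 113/413 = 0.2736 K/W
R_mineral wool = R_tot − R_other = 0.1273 K/W
L = R·k·A = 0.1273×0.0344×7.06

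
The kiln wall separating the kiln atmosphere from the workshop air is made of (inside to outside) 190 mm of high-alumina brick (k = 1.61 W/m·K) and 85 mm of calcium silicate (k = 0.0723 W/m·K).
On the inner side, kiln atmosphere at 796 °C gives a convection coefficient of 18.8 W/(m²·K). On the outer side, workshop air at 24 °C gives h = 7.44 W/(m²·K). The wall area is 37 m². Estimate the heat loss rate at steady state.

Using the resistance-network approach (series):
R_inner film = 1/(h_i·A) = 1/(18.8×37) = 0.001438 K/W
R_high-alumina brick = L/(kA) = 0.19/(1.61×37) = 0.00319 K/W
R_calcium silicate = L/(kA) = 0.085/(0.0723×37) = 0.03177 K/W
R_outer film = 1/(h_o·A) = 1/(7.44×37) = 0.003633 K/W
R_total = 0.04003 K/W
Q = ΔT / R_total = 772 / 0.04003

Q ≈ 19300 W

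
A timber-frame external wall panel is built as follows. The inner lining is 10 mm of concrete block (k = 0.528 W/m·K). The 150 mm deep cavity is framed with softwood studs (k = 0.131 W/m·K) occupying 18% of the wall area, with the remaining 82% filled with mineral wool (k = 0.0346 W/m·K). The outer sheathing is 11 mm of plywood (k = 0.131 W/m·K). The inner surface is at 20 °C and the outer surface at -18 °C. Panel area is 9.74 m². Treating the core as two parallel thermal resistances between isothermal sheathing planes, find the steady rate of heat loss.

Q ≈ 124 W

Sheathing layers in series; stud and cavity paths in parallel between them.
R_inner = 0.01/(0.528×9.74) = 0.001944 K/W
R_stud  = 0.15/(0.131×0.18×9.74) = 0.6531 K/W
R_cav   = 0.15/(0.0346×0.82×9.74) = 0.5428 K/W
1/R_core = 1/R_stud + 1/R_cav → R_core = 0.2964 K/W
R_outer = 0.011/(0.131×9.74) = 0.008621 K/W
R_total = 0.307 K/W
Q = ΔT/R_total = 38/0.307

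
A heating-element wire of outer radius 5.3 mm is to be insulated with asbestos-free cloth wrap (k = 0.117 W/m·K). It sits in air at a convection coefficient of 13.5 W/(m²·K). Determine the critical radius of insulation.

r_cr ≈ 8.67 mm

For a cylinder r_cr = k/h = 0.117/13.5
r_cr = 8.67 mm; since the bare radius (5.3 mm) is below r_cr, adding a thin layer of insulation will *increase* heat loss.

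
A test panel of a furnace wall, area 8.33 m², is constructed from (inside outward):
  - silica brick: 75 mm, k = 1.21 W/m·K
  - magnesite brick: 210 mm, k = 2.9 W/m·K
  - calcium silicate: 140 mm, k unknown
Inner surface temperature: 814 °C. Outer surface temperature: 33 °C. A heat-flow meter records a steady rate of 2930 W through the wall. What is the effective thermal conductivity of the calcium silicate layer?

Model the wall as resistances in series:
R_silica brick = L/(kA) = 0.075/(1.21×8.33) = 0.007441 K/W
R_magnesite brick = L/(kA) = 0.21/(2.9×8.33) = 0.008693 K/W
Sum of known resistances R_other = 0.01613 K/W
Total R = ΔT/Q = 781/2930 = 0.2666 K/W
R_calcium silicate = R_total − R_other = 0.2504 K/W
k = L/(R·A) = 0.14/(0.2504×8.33)

k ≈ 0.0671 W/(m·K)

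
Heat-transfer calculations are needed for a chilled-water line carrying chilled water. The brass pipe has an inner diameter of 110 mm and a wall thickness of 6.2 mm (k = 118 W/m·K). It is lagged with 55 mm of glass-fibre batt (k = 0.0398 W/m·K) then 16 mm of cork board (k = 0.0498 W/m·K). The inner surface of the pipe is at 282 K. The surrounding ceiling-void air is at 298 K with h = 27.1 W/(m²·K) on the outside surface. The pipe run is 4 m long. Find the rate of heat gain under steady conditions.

Q ≈ 21.2 W

Cylindrical conduction, so R = ln(r₂/r₁)/(2πkL) per layer, in series:
R_brass pipe wall = ln(61.2/55)/(2π×118×4) = 3.602×10^-5 K/W
R_glass-fibre batt = ln(116.2/61.2)/(2π×0.0398×4) = 0.641 K/W
R_cork board = ln(132.2/116.2)/(2π×0.0498×4) = 0.1031 K/W
R_outer film = 1/(h_o·2πr_oL) = 1/(27.1×2π×0.1322×4) = 0.01111 K/W
R_total = 0.7552 K/W
Q = ΔT/R_total = 16/0.7552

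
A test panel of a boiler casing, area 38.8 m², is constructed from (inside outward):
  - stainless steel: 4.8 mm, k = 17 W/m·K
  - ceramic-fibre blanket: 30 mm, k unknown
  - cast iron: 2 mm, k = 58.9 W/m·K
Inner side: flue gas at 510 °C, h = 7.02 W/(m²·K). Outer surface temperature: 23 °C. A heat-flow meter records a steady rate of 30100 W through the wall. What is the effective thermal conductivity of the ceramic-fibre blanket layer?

k ≈ 0.0619 W/(m·K)

Using the resistance-network approach (series):
R_inner film = 1/(h_i·A) = 1/(7.02×38.8) = 0.003671 K/W
R_stainless steel = L/(kA) = 0.0048/(17×38.8) = 7.277×10^-6 K/W
R_cast iron = L/(kA) = 0.002/(58.9×38.8) = 8.752×10^-7 K/W
Sum of known resistances R_other = 0.00368 K/W
Total R = ΔT/Q = 487/30100 = 0.01618 K/W
R_ceramic-fibre blanket = R_total − R_other = 0.0125 K/W
k = L/(R·A) = 0.03/(0.0125×38.8)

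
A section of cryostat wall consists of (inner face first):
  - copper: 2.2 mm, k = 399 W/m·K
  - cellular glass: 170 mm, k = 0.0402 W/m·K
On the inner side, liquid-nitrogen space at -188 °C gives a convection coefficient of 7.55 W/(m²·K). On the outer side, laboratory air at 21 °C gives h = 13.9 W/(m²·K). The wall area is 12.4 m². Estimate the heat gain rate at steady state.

Q ≈ 585 W

Model the wall as resistances in series:
R_inner film = 1/(h_i·A) = 1/(7.55×12.4) = 0.01068 K/W
R_copper = L/(kA) = 0.0022/(399×12.4) = 4.447×10^-7 K/W
R_cellular glass = L/(kA) = 0.17/(0.0402×12.4) = 0.341 K/W
R_outer film = 1/(h_o·A) = 1/(13.9×12.4) = 0.005802 K/W
R_total = 0.3575 K/W
Q = ΔT / R_total = 209 / 0.3575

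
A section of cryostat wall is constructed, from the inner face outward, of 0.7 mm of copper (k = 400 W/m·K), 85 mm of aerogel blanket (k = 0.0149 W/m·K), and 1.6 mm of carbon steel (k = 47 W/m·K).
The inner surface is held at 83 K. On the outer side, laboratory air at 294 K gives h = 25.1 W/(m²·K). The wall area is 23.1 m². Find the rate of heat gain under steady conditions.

Using the resistance-network approach (series):
R_copper = L/(kA) = 0.0007/(400×23.1) = 7.576×10^-8 K/W
R_aerogel blanket = L/(kA) = 0.085/(0.0149×23.1) = 0.247 K/W
R_carbon steel = L/(kA) = 0.0016/(47×23.1) = 1.474×10^-6 K/W
R_outer film = 1/(h_o·A) = 1/(25.1×23.1) = 0.001725 K/W
R_total = 0.2487 K/W
Q = ΔT / R_total = 211 / 0.2487

Q ≈ 848 W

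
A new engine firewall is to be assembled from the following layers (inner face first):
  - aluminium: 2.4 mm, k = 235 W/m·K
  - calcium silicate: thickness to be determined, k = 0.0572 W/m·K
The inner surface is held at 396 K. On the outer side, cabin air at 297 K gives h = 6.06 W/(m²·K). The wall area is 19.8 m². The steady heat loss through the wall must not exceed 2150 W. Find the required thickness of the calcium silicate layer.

Treating each layer as a thermal resistance in series:
R_aluminium = L/(kA) = 0.0024/(235×19.8) = 5.158×10^-7 K/W
R_outer film = 1/(h_o·A) = 1/(6.06×19.8) = 0.008334 K/W
Sum of the known resistances R_other = 0.008335 K/W
Required total resistance R_tot = ΔT/Q_allow = 99/2150 = 0.04605 K/W
R_calcium silicate = R_tot − R_other = 0.03771 K/W
L = R·k·A = 0.03771×0.0572×19.8

L ≈ 42.7 mm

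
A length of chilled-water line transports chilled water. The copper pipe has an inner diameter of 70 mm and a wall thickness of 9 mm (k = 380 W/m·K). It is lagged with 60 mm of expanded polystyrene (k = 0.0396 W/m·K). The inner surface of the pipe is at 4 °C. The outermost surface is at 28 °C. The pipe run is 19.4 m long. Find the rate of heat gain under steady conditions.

Treating each annulus and film as a series resistance:
R_copper pipe wall = ln(44/35)/(2π×380×19.4) = 4.94×10^-6 K/W
R_expanded polystyrene = ln(104/44)/(2π×0.0396×19.4) = 0.1782 K/W
R_total = 0.1782 K/W
Q = ΔT/R_total = 24/0.1782

Q ≈ 135 W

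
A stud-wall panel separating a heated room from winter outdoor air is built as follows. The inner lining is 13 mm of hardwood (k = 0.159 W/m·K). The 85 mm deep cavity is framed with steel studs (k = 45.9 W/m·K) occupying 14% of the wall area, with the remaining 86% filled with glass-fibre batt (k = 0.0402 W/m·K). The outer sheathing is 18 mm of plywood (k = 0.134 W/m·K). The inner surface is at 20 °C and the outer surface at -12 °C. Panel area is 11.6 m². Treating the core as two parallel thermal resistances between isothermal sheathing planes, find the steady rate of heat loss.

Q ≈ 1620 W

Sheathing layers in series; stud and cavity paths in parallel between them.
R_inner = 0.013/(0.159×11.6) = 0.007048 K/W
R_stud  = 0.085/(45.9×0.14×11.6) = 0.00114 K/W
R_cav   = 0.085/(0.0402×0.86×11.6) = 0.212 K/W
1/R_core = 1/R_stud + 1/R_cav → R_core = 0.001134 K/W
R_outer = 0.018/(0.134×11.6) = 0.01158 K/W
R_total = 0.01976 K/W
Q = ΔT/R_total = 32/0.01976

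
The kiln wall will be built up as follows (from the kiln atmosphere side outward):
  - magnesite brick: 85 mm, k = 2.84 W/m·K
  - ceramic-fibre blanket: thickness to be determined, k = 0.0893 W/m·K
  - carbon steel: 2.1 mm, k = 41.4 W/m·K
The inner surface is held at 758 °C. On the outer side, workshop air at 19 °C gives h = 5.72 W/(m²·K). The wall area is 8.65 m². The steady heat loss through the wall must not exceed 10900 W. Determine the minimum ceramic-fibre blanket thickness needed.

L ≈ 34.1 mm

Using the resistance-network approach (series):
R_magnesite brick = L/(kA) = 0.085/(2.84×8.65) = 0.00346 K/W
R_carbon steel = L/(kA) = 0.0021/(41.4×8.65) = 5.864×10^-6 K/W
R_outer film = 1/(h_o·A) = 1/(5.72×8.65) = 0.02021 K/W
Sum of the known resistances R_other = 0.02368 K/W
Required total resistance R_tot = ΔT/Q_allow = 739/10900 = 0.0678 K/W
R_ceramic-fibre blanket = R_tot − R_other = 0.04412 K/W
L = R·k·A = 0.04412×0.0893×8.65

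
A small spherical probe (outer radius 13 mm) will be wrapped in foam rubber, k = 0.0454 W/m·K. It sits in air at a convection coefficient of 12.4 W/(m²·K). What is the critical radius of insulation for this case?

For a sphere r_cr = 2k/h = 2×0.0454/12.4
r_cr = 7.32 mm; since the bare radius (13 mm) is above r_cr, any added insulation will reduce heat loss.

r_cr ≈ 7.32 mm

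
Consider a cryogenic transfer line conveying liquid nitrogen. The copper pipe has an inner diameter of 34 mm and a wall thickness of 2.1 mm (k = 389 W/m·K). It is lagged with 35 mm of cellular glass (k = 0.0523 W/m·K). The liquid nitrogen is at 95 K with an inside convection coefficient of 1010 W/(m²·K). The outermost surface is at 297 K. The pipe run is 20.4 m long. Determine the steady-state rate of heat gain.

Q ≈ 1300 W

Per-layer cylindrical resistances, series-summed:
R_inner film = 1/(h_i·2πr₁L) = 1/(1010×2π×0.017×20.4) = 4.544×10^-4 K/W
R_copper pipe wall = ln(19.1/17)/(2π×389×20.4) = 2.336×10^-6 K/W
R_cellular glass = ln(54.1/19.1)/(2π×0.0523×20.4) = 0.1553 K/W
R_total = 0.1558 K/W
Q = ΔT/R_total = 202/0.1558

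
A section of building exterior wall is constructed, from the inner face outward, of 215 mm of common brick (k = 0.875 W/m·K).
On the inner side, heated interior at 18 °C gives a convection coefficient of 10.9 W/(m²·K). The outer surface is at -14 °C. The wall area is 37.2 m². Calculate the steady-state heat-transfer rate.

Q ≈ 3530 W

Thermal resistances in series:
R_inner film = 1/(h_i·A) = 1/(10.9×37.2) = 0.002466 K/W
R_common brick = L/(kA) = 0.215/(0.875×37.2) = 0.006605 K/W
R_total = 0.009071 K/W
Q = ΔT / R_total = 32 / 0.009071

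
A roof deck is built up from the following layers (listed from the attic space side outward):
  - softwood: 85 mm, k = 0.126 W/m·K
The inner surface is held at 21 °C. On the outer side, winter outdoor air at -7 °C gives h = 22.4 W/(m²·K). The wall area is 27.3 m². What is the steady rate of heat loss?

Thermal resistances in series:
R_softwood = L/(kA) = 0.085/(0.126×27.3) = 0.02471 K/W
R_outer film = 1/(h_o·A) = 1/(22.4×27.3) = 0.001635 K/W
R_total = 0.02635 K/W
Q = ΔT / R_total = 28 / 0.02635

Q ≈ 1060 W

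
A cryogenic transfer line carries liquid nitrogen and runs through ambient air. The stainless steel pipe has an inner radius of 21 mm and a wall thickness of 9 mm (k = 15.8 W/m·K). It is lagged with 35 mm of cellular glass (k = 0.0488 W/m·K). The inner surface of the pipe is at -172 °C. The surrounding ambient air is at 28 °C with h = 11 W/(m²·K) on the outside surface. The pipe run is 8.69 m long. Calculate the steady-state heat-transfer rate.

Q ≈ 632 W

Treating each annulus and film as a series resistance:
R_stainless steel pipe wall = ln(30/21)/(2π×15.8×8.69) = 4.134×10^-4 K/W
R_cellular glass = ln(65/30)/(2π×0.0488×8.69) = 0.2902 K/W
R_outer film = 1/(h_o·2πr_oL) = 1/(11×2π×0.065×8.69) = 0.02561 K/W
R_total = 0.3162 K/W
Q = ΔT/R_total = 200/0.3162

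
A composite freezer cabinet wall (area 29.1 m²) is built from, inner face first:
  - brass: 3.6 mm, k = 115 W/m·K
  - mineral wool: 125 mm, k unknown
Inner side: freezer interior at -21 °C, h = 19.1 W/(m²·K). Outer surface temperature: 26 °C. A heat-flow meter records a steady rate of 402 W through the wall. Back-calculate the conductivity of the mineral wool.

k ≈ 0.0373 W/(m·K)

Using the resistance-network approach (series):
R_inner film = 1/(h_i·A) = 1/(19.1×29.1) = 0.001799 K/W
R_brass = L/(kA) = 0.0036/(115×29.1) = 1.076×10^-6 K/W
Sum of known resistances R_other = 0.0018 K/W
Total R = ΔT/Q = 47/402 = 0.1169 K/W
R_mineral wool = R_total − R_other = 0.1151 K/W
k = L/(R·A) = 0.125/(0.1151×29.1)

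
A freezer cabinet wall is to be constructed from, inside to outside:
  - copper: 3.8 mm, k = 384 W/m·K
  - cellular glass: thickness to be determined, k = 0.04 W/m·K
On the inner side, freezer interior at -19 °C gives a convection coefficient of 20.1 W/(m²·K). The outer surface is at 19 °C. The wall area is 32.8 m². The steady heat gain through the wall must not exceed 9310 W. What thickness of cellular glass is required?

L ≈ 3.36 mm

Treating each layer as a thermal resistance in series:
R_inner film = 1/(h_i·A) = 1/(20.1×32.8) = 0.001517 K/W
R_copper = L/(kA) = 0.0038/(384×32.8) = 3.017×10^-7 K/W
Sum of the known resistances R_other = 0.001517 K/W
Required total resistance R_tot = ΔT/Q_allow = 38/9310 = 0.004082 K/W
R_cellular glass = R_tot − R_other = 0.002565 K/W
L = R·k·A = 0.002565×0.04×32.8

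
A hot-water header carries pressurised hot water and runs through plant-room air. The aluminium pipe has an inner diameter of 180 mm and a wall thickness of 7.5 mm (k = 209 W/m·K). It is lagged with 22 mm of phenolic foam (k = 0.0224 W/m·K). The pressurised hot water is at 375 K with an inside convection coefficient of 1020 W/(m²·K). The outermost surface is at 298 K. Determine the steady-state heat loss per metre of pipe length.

Radial resistances (cylindrical: R_cond = ln(r_o/r_i)/(2πkL), R_conv = 1/(h·2πrL)):
R_inner film = 1/(h_i·2πr₁L) = 1/(1020×2π×0.09×1) = 0.001734 K/W
R_aluminium pipe wall = ln(97.5/90)/(2π×209×1) = 6.095×10^-5 K/W
R_phenolic foam = ln(119.5/97.5)/(2π×0.0224×1) = 1.446 K/W
R_total = 1.447 K/W
Q = ΔT/R_total = 77/1.447

q′ ≈ 53.2 W/m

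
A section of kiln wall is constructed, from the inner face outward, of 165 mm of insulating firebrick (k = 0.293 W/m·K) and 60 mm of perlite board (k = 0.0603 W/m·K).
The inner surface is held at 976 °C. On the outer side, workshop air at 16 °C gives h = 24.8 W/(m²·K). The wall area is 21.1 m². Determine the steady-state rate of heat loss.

Thermal resistances in series:
R_insulating firebrick = L/(kA) = 0.165/(0.293×21.1) = 0.02669 K/W
R_perlite board = L/(kA) = 0.06/(0.0603×21.1) = 0.04716 K/W
R_outer film = 1/(h_o·A) = 1/(24.8×21.1) = 0.001911 K/W
R_total = 0.07576 K/W
Q = ΔT / R_total = 960 / 0.07576

Q ≈ 12700 W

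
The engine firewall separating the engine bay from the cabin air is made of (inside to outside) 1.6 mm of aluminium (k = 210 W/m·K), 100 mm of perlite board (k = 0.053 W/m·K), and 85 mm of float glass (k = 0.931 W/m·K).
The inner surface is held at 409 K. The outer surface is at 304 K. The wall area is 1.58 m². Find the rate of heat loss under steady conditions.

Treating each layer as a thermal resistance in series:
R_aluminium = L/(kA) = 0.0016/(210×1.58) = 4.822×10^-6 K/W
R_perlite board = L/(kA) = 0.1/(0.053×1.58) = 1.194 K/W
R_float glass = L/(kA) = 0.085/(0.931×1.58) = 0.05778 K/W
R_total = 1.252 K/W
Q = ΔT / R_total = 105 / 1.252

Q ≈ 83.9 W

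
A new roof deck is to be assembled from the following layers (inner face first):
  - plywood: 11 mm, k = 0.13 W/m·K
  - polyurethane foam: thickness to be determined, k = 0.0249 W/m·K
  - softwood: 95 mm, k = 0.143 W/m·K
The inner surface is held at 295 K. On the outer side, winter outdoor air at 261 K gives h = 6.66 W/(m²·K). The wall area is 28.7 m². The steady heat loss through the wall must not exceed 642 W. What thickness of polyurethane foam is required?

L ≈ 15.5 mm

Series thermal resistances:
R_plywood = L/(kA) = 0.011/(0.13×28.7) = 0.002948 K/W
R_softwood = L/(kA) = 0.095/(0.143×28.7) = 0.02315 K/W
R_outer film = 1/(h_o·A) = 1/(6.66×28.7) = 0.005232 K/W
Sum of the known resistances R_other = 0.03133 K/W
Required total resistance R_tot = ΔT/Q_allow = 34/642 = 0.05296 K/W
R_polyurethane foam = R_tot − R_other = 0.02163 K/W
L = R·k·A = 0.02163×0.0249×28.7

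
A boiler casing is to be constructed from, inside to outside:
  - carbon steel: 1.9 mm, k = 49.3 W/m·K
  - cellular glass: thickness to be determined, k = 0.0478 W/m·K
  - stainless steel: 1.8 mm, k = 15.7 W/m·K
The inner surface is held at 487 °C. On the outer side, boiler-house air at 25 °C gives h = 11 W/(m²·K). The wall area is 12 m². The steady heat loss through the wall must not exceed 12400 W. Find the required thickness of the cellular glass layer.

L ≈ 17 mm

Treating each layer as a thermal resistance in series:
R_carbon steel = L/(kA) = 0.0019/(49.3×12) = 3.212×10^-6 K/W
R_stainless steel = L/(kA) = 0.0018/(15.7×12) = 9.554×10^-6 K/W
R_outer film = 1/(h_o·A) = 1/(11×12) = 0.007576 K/W
Sum of the known resistances R_other = 0.007589 K/W
Required total resistance R_tot = ΔT/Q_allow = 462/12400 = 0.03726 K/W
R_cellular glass = R_tot − R_other = 0.02967 K/W
L = R·k·A = 0.02967×0.0478×12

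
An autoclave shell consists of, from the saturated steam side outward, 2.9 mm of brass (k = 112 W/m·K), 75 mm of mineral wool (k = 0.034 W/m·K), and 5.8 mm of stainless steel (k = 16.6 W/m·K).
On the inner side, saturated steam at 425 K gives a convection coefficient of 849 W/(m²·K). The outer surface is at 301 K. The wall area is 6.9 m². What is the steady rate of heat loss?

Using the resistance-network approach (series):
R_inner film = 1/(h_i·A) = 1/(849×6.9) = 1.707×10^-4 K/W
R_brass = L/(kA) = 0.0029/(112×6.9) = 3.753×10^-6 K/W
R_mineral wool = L/(kA) = 0.075/(0.034×6.9) = 0.3197 K/W
R_stainless steel = L/(kA) = 0.0058/(16.6×6.9) = 5.064×10^-5 K/W
R_total = 0.3199 K/W
Q = ΔT / R_total = 124 / 0.3199

Q ≈ 388 W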